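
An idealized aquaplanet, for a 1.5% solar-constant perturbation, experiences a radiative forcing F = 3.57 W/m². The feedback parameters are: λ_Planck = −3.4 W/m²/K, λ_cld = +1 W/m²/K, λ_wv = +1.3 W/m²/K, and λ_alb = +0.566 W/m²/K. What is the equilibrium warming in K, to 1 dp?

6.7 K

Net feedback parameter λ = (−3.4) + (+1) + (+1.3) + (+0.566) = -0.534 W/m²/K.
ΔT = −F/λ = −3.57/(-0.534) = 6.7 K.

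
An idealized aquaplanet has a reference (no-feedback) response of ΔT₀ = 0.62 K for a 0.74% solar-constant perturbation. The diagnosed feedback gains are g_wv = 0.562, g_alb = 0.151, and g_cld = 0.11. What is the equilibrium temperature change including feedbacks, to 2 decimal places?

3.50 K

Total gain g = 0.562 + 0.151 + 0.11 = 0.823.
Amplification A = 1/(1 − 0.823) = 5.65.
ΔT = 0.62 × 5.65 = 3.50 K.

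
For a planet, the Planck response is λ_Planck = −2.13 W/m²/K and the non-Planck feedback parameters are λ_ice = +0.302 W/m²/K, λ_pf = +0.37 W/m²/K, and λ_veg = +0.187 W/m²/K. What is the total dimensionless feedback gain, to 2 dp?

0.40

Convert to gains: g_ice = 0.302/2.13 = 0.1418; g_pf = 0.37/2.13 = 0.1737; g_veg = 0.187/2.13 = 0.08779.
Total gain g = 0.40329.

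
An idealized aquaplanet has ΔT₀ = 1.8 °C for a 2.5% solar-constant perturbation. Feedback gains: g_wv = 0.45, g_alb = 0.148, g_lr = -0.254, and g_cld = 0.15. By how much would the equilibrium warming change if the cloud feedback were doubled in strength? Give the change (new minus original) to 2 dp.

Original: g = 0.494, ΔT = 1.8/(1−0.494) = 3.5573 °C.
With doubled cloud: g' = 0.644, ΔT' = 1.8/(1−0.644) = 5.0562 °C.
Change = 5.0562 − 3.5573 = 1.50 °C.

1.50 °C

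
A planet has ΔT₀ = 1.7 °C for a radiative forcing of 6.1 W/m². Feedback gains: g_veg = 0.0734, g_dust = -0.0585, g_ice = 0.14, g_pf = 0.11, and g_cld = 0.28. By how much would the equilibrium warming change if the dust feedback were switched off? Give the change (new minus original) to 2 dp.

0.55 °C

Original: g = 0.5449, ΔT = 1.7/(1−0.5449) = 3.7354 °C.
Without dust: g' = 0.6034, ΔT' = 1.7/(1−0.6034) = 4.2864 °C.
Change = 4.2864 − 3.7354 = 0.55 °C.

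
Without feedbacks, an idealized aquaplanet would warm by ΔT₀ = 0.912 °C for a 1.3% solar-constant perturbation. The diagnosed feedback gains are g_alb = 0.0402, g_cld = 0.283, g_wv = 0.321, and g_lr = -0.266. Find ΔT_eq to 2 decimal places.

Total gain g = 0.0402 + 0.283 + 0.321 − 0.266 = 0.3782.
Amplification A = 1/(1 − 0.3782) = 1.608.
ΔT = 0.912 × 1.608 = 1.47 °C.

1.47 °C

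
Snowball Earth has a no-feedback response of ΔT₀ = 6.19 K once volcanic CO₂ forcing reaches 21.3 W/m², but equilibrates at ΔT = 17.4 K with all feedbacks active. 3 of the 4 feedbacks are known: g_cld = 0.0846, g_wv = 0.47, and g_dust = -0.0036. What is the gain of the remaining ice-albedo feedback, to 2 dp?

0.09

Amplification A = ΔT/ΔT₀ = 17.4/6.19 = 2.811.
Total gain g = 1 − 1/A = 1 − 1/2.811 = 0.6443.
Known gains sum to 0.0846 + 0.47 − 0.0036 = 0.551.
g_ice = 0.6443 − 0.551 = 0.09.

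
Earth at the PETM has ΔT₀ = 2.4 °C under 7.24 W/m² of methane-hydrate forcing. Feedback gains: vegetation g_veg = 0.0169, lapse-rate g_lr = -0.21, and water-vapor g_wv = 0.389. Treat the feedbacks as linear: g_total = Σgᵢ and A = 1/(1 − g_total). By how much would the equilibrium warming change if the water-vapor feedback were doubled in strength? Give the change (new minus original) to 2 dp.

Original: g = 0.1959, ΔT = 2.4/(1−0.1959) = 2.9847 °C.
With doubled water-vapor: g' = 0.5849, ΔT' = 2.4/(1−0.5849) = 5.7817 °C.
Change = 5.7817 − 2.9847 = 2.80 °C.

2.80 °C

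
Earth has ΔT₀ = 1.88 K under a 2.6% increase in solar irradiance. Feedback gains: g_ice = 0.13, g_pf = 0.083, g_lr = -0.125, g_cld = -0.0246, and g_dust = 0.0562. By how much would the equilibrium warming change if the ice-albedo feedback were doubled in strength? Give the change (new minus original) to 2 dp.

Original: g = 0.1196, ΔT = 1.88/(1−0.1196) = 2.1354 K.
With doubled ice-albedo: g' = 0.2496, ΔT' = 1.88/(1−0.2496) = 2.5053 K.
Change = 2.5053 − 2.1354 = 0.37 K.

0.37 K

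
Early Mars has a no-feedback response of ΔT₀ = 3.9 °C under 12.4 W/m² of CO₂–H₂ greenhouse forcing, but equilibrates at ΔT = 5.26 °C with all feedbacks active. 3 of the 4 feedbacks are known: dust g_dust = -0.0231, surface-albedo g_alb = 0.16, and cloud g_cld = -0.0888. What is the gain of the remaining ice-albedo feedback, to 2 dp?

Amplification A = ΔT/ΔT₀ = 5.26/3.9 = 1.349.
Total gain g = 1 − 1/A = 1 − 1/1.349 = 0.2587.
Known gains sum to -0.0231 + 0.16 − 0.0888 = 0.0481.
g_ice = 0.2587 − 0.0481 = 0.21.

0.21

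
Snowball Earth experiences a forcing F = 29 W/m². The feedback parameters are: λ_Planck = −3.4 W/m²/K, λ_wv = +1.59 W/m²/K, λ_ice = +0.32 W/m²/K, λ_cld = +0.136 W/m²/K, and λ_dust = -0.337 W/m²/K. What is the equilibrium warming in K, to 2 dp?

17.15 K

Net feedback parameter λ = (−3.4) + (+1.59) + (+0.32) + (+0.136) + (-0.337) = -1.691 W/m²/K.
ΔT = −F/λ = −29/(-1.691) = 17.15 K.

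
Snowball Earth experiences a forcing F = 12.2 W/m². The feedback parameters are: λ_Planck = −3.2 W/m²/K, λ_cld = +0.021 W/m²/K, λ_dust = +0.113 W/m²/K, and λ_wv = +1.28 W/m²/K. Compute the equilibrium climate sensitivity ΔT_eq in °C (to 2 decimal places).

6.83 °C

Net feedback parameter λ = (−3.2) + (+0.021) + (+0.113) + (+1.28) = -1.786 W/m²/K.
ΔT = −F/λ = −12.2/(-1.786) = 6.83 °C.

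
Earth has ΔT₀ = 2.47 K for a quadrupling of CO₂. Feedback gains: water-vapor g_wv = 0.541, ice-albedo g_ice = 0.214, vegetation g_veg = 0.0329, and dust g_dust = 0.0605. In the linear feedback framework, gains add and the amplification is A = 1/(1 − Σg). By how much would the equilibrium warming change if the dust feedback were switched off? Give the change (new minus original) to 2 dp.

Original: g = 0.8484, ΔT = 2.47/(1−0.8484) = 16.2929 K.
Without dust: g' = 0.7879, ΔT' = 2.47/(1−0.7879) = 11.6455 K.
Change = 11.6455 − 16.2929 = -4.65 K.

-4.65 K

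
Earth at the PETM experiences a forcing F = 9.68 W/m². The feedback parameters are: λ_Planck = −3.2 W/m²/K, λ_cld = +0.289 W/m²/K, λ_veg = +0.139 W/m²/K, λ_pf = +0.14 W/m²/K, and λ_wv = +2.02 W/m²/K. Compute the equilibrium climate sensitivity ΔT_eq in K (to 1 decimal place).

15.8 K

Net feedback parameter λ = (−3.2) + (+0.289) + (+0.139) + (+0.14) + (+2.02) = -0.612 W/m²/K.
ΔT = −F/λ = −9.68/(-0.612) = 15.8 K.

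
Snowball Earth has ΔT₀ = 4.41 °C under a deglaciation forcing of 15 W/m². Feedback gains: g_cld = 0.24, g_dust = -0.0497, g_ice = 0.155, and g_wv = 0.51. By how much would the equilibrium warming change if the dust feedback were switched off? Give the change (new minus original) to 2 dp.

Original: g = 0.8553, ΔT = 4.41/(1−0.8553) = 30.4768 °C.
Without dust: g' = 0.905, ΔT' = 4.41/(1−0.905) = 46.4211 °C.
Change = 46.4211 − 30.4768 = 15.94 °C.

15.94 °C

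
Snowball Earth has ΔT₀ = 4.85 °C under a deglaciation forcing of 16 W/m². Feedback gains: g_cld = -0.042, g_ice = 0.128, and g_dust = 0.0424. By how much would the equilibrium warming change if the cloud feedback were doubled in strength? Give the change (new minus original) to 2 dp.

-0.26 °C

Original: g = 0.1284, ΔT = 4.85/(1−0.1284) = 5.5645 °C.
With doubled cloud: g' = 0.0864, ΔT' = 4.85/(1−0.0864) = 5.3087 °C.
Change = 5.3087 − 5.5645 = -0.26 °C.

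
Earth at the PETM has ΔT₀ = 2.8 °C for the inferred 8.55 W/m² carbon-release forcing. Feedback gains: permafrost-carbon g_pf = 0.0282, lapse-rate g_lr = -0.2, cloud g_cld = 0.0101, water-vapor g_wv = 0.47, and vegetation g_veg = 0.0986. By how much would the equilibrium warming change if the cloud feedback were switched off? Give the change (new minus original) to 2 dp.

-0.08 °C

Original: g = 0.4069, ΔT = 2.8/(1−0.4069) = 4.7210 °C.
Without cloud: g' = 0.3968, ΔT' = 2.8/(1−0.3968) = 4.6419 °C.
Change = 4.6419 − 4.7210 = -0.08 °C.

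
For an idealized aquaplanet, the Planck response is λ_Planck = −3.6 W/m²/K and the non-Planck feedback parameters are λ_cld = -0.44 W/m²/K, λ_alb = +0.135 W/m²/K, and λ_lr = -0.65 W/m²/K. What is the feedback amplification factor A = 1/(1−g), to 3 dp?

Convert to gains: g_cld = -0.44/3.6 = -0.1222; g_alb = 0.135/3.6 = 0.0375; g_lr = -0.65/3.6 = -0.1806.
Total gain g = -0.2653.
A = 1/(1 + 0.2653) = 0.790.

0.790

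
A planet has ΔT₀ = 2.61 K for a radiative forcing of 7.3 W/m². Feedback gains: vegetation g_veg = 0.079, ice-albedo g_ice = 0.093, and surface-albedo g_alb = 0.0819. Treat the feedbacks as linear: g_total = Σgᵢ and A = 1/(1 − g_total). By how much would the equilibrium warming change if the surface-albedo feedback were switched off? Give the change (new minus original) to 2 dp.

-0.35 K

Original: g = 0.2539, ΔT = 2.61/(1−0.2539) = 3.4982 K.
Without surface-albedo: g' = 0.172, ΔT' = 2.61/(1−0.172) = 3.1522 K.
Change = 3.1522 − 3.4982 = -0.35 K.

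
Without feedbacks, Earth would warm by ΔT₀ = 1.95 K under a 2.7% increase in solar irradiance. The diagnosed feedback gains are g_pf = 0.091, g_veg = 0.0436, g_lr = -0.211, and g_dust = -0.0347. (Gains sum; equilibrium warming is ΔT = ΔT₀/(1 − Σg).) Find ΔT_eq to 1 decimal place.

Total gain g = 0.091 + 0.0436 − 0.211 − 0.0347 = -0.1111.
Amplification A = 1/(1 + 0.1111) = 0.9.
ΔT = 1.95 × 0.9 = 1.8 K.

1.8 K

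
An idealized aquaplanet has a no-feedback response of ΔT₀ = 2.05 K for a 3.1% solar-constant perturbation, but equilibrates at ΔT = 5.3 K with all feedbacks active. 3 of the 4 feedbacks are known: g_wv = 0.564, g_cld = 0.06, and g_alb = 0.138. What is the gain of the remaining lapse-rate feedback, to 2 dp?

-0.15

Amplification A = ΔT/ΔT₀ = 5.3/2.05 = 2.585.
Total gain g = 1 − 1/A = 1 − 1/2.585 = 0.6132.
Known gains sum to 0.564 + 0.06 + 0.138 = 0.762.
g_lr = 0.6132 − 0.762 = -0.15.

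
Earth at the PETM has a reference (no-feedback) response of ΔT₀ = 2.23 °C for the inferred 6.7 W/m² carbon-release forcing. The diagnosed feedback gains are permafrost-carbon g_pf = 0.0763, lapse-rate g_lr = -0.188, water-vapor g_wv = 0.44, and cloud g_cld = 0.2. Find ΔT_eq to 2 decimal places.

4.73 °C

Total gain g = 0.0763 − 0.188 + 0.44 + 0.2 = 0.5283.
Amplification A = 1/(1 − 0.5283) = 2.12.
ΔT = 2.23 × 2.12 = 4.73 °C.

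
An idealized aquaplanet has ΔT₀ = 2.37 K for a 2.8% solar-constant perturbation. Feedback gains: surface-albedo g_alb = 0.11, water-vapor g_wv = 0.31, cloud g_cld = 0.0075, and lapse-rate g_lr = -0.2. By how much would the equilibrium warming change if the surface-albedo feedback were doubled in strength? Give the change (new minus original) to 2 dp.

0.51 K

Original: g = 0.2275, ΔT = 2.37/(1−0.2275) = 3.0680 K.
With doubled surface-albedo: g' = 0.3375, ΔT' = 2.37/(1−0.3375) = 3.5774 K.
Change = 3.5774 − 3.0680 = 0.51 K.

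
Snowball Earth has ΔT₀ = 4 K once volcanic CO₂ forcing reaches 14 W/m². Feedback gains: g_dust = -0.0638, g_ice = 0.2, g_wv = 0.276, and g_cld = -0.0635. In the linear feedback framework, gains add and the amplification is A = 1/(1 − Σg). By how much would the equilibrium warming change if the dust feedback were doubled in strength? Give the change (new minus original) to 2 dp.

Original: g = 0.3487, ΔT = 4/(1−0.3487) = 6.1416 K.
With doubled dust: g' = 0.2849, ΔT' = 4/(1−0.2849) = 5.5936 K.
Change = 5.5936 − 6.1416 = -0.55 K.

-0.55 K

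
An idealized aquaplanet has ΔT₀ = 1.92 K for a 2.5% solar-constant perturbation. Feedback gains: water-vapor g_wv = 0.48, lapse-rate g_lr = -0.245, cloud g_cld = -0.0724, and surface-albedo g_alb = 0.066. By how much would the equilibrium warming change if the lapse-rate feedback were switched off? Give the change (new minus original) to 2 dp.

Original: g = 0.2286, ΔT = 1.92/(1−0.2286) = 2.4890 K.
Without lapse-rate: g' = 0.4736, ΔT' = 1.92/(1−0.4736) = 3.6474 K.
Change = 3.6474 − 2.4890 = 1.16 K.

1.16 K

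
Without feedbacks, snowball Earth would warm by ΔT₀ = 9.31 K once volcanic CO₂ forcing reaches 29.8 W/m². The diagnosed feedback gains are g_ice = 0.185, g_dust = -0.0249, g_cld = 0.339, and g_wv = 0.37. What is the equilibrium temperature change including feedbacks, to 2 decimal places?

Total gain g = 0.185 − 0.0249 + 0.339 + 0.37 = 0.8691.
Amplification A = 1/(1 − 0.8691) = 7.639.
ΔT = 9.31 × 7.639 = 71.12 K.

71.12 K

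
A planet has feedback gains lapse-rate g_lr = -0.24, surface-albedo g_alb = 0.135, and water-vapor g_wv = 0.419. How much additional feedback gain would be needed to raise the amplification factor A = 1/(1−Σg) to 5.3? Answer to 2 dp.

Current total gain = 0.314.
Target gain for A = 5.3: g* = 1 − 1/5.3 = 0.8113.
Additional gain needed = 0.8113 − 0.314 = 0.50.

0.50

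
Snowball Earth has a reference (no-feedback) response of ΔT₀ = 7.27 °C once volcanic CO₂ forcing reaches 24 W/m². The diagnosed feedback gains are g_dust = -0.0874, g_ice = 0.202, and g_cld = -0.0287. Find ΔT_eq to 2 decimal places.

Total gain g = -0.0874 + 0.202 − 0.0287 = 0.0859.
Amplification A = 1/(1 − 0.0859) = 1.094.
ΔT = 7.27 × 1.094 = 7.95 °C.

7.95 °C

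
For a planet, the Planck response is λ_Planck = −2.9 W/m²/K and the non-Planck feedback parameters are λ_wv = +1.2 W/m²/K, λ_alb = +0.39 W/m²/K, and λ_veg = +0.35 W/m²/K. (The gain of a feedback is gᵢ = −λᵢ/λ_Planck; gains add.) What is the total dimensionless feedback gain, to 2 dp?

0.67

Convert to gains: g_wv = 1.2/2.9 = 0.4138; g_alb = 0.39/2.9 = 0.1345; g_veg = 0.35/2.9 = 0.1207.
Total gain g = 0.669.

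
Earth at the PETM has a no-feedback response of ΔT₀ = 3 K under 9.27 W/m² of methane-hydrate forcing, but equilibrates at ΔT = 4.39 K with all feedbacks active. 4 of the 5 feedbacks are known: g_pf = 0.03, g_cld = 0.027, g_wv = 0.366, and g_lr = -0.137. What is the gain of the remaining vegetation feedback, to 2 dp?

Amplification A = ΔT/ΔT₀ = 4.39/3 = 1.463.
Total gain g = 1 − 1/A = 1 − 1/1.463 = 0.3165.
Known gains sum to 0.03 + 0.027 + 0.366 − 0.137 = 0.286.
g_veg = 0.3165 − 0.286 = 0.03.

0.03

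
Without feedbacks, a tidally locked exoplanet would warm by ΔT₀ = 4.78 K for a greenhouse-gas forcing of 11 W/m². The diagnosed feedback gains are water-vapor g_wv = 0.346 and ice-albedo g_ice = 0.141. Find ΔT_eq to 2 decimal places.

Total gain g = 0.346 + 0.141 = 0.487.
Amplification A = 1/(1 − 0.487) = 1.949.
ΔT = 4.78 × 1.949 = 9.32 K.

9.32 K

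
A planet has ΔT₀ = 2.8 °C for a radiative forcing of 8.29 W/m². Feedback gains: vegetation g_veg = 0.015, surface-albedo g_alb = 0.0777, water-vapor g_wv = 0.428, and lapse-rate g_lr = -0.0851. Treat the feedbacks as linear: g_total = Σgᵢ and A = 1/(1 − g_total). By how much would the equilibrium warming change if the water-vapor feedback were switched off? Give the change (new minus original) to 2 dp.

-2.14 °C

Original: g = 0.4356, ΔT = 2.8/(1−0.4356) = 4.9610 °C.
Without water-vapor: g' = 0.0076, ΔT' = 2.8/(1−0.0076) = 2.8214 °C.
Change = 2.8214 − 4.9610 = -2.14 °C.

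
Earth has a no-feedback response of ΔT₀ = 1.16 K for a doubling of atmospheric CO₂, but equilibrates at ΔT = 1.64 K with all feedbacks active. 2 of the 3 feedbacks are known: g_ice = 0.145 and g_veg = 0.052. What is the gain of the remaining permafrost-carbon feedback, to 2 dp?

Amplification A = ΔT/ΔT₀ = 1.64/1.16 = 1.414.
Total gain g = 1 − 1/A = 1 − 1/1.414 = 0.2928.
Known gains sum to 0.145 + 0.052 = 0.197.
g_pf = 0.2928 − 0.197 = 0.10.

0.10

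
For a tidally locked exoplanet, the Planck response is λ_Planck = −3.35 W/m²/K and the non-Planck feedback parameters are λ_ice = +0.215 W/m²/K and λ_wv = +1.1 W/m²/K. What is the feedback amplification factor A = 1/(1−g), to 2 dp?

1.65

Convert to gains: g_ice = 0.215/3.35 = 0.06418; g_wv = 1.1/3.35 = 0.3284.
Total gain g = 0.39258.
A = 1/(1 − 0.39258) = 1.65.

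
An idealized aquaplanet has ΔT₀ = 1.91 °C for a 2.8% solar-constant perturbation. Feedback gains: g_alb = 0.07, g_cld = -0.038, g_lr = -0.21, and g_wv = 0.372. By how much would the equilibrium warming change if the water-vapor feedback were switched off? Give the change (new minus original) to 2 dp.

-0.75 °C

Original: g = 0.194, ΔT = 1.91/(1−0.194) = 2.3697 °C.
Without water-vapor: g' = -0.178, ΔT' = 1.91/(1+0.178) = 1.6214 °C.
Change = 1.6214 − 2.3697 = -0.75 °C.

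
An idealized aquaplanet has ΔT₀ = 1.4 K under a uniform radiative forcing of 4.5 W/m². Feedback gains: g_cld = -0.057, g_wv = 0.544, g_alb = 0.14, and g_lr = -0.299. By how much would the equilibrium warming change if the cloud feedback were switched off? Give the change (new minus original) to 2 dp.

Original: g = 0.328, ΔT = 1.4/(1−0.328) = 2.0833 K.
Without cloud: g' = 0.385, ΔT' = 1.4/(1−0.385) = 2.2764 K.
Change = 2.2764 − 2.0833 = 0.19 K.

0.19 K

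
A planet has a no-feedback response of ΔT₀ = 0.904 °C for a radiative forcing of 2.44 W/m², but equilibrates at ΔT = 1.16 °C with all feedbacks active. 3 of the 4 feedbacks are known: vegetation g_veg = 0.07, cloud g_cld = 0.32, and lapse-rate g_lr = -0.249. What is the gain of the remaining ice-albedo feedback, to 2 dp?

Amplification A = ΔT/ΔT₀ = 1.16/0.904 = 1.283.
Total gain g = 1 − 1/A = 1 − 1/1.283 = 0.2206.
Known gains sum to 0.07 + 0.32 − 0.249 = 0.141.
g_ice = 0.2206 − 0.141 = 0.08.

0.08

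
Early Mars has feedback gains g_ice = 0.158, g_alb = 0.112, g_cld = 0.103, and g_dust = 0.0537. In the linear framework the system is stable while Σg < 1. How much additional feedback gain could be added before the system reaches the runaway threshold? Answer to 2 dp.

0.57

Current total gain = 0.158 + 0.112 + 0.103 + 0.0537 = 0.4267.
Margin to runaway = 1 − 0.4267 = 0.57.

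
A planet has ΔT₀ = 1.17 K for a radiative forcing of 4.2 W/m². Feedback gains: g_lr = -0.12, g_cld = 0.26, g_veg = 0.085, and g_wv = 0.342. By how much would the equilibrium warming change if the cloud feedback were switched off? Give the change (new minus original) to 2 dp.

-1.01 K

Original: g = 0.567, ΔT = 1.17/(1−0.567) = 2.7021 K.
Without cloud: g' = 0.307, ΔT' = 1.17/(1−0.307) = 1.6883 K.
Change = 1.6883 − 2.7021 = -1.01 K.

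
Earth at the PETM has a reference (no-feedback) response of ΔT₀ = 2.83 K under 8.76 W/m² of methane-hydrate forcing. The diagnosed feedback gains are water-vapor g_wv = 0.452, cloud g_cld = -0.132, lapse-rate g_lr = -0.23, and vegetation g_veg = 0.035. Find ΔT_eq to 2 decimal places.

3.23 K

Total gain g = 0.452 − 0.132 − 0.23 + 0.035 = 0.125.
Amplification A = 1/(1 − 0.125) = 1.143.
ΔT = 2.83 × 1.143 = 3.23 K.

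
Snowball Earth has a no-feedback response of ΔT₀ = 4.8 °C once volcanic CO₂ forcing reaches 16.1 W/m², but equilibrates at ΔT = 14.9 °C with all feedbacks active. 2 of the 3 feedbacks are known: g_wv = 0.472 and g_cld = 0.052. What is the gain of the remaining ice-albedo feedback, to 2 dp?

Amplification A = ΔT/ΔT₀ = 14.9/4.8 = 3.104.
Total gain g = 1 − 1/A = 1 − 1/3.104 = 0.6778.
Known gains sum to 0.472 + 0.052 = 0.524.
g_ice = 0.6778 − 0.524 = 0.15.

0.15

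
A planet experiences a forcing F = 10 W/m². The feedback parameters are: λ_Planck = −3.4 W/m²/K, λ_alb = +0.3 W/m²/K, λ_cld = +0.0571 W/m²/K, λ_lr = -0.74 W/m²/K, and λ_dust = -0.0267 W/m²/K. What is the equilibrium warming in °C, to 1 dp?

Net feedback parameter λ = (−3.4) + (+0.3) + (+0.0571) + (-0.74) + (-0.0267) = -3.8096 W/m²/K.
ΔT = −F/λ = −10/(-3.8096) = 2.6 °C.

2.6 °C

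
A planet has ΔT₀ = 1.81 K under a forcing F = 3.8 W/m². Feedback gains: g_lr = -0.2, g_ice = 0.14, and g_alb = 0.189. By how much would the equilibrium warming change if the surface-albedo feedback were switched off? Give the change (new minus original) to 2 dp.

Original: g = 0.129, ΔT = 1.81/(1−0.129) = 2.0781 K.
Without surface-albedo: g' = -0.06, ΔT' = 1.81/(1+0.06) = 1.7075 K.
Change = 1.7075 − 2.0781 = -0.37 K.

-0.37 K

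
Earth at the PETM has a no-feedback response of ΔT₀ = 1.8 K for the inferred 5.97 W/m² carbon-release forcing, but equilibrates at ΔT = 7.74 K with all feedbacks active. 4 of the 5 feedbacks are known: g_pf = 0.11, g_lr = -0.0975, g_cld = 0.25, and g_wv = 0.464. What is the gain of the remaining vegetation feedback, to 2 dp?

Amplification A = ΔT/ΔT₀ = 7.74/1.8 = 4.3.
Total gain g = 1 − 1/A = 1 − 1/4.3 = 0.7674.
Known gains sum to 0.11 − 0.0975 + 0.25 + 0.464 = 0.7265.
g_veg = 0.7674 − 0.7265 = 0.04.

0.04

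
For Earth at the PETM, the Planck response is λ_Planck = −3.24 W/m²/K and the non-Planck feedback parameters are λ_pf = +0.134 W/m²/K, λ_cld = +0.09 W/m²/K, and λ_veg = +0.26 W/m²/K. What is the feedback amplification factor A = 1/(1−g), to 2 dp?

Convert to gains: g_pf = 0.134/3.24 = 0.04136; g_cld = 0.09/3.24 = 0.02778; g_veg = 0.26/3.24 = 0.08025.
Total gain g = 0.14939.
A = 1/(1 − 0.14939) = 1.18.

1.18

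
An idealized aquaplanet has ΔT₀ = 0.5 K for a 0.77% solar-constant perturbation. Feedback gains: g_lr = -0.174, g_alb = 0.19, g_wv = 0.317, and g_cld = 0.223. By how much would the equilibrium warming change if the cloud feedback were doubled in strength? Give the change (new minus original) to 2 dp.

Original: g = 0.556, ΔT = 0.5/(1−0.556) = 1.1261 K.
With doubled cloud: g' = 0.779, ΔT' = 0.5/(1−0.779) = 2.2624 K.
Change = 2.2624 − 1.1261 = 1.14 K.

1.14 K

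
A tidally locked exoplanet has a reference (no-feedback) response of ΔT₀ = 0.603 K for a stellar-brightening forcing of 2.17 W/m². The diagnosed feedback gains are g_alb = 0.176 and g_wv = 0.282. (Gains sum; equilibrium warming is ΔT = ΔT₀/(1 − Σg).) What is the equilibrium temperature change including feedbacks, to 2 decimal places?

1.11 K

Total gain g = 0.176 + 0.282 = 0.458.
Amplification A = 1/(1 − 0.458) = 1.845.
ΔT = 0.603 × 1.845 = 1.11 K.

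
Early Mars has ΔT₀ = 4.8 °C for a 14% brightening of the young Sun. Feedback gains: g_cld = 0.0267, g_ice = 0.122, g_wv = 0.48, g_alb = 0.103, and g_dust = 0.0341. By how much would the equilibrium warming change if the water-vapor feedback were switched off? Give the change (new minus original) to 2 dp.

Original: g = 0.7658, ΔT = 4.8/(1−0.7658) = 20.4953 °C.
Without water-vapor: g' = 0.2858, ΔT' = 4.8/(1−0.2858) = 6.7208 °C.
Change = 6.7208 − 20.4953 = -13.77 °C.

-13.77 °C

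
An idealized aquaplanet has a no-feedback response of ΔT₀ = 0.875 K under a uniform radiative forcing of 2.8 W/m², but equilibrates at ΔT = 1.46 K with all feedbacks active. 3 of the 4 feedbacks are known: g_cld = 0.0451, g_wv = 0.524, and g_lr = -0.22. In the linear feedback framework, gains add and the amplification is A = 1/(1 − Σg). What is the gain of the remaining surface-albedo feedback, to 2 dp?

Amplification A = ΔT/ΔT₀ = 1.46/0.875 = 1.669.
Total gain g = 1 − 1/A = 1 − 1/1.669 = 0.4008.
Known gains sum to 0.0451 + 0.524 − 0.22 = 0.3491.
g_alb = 0.4008 − 0.3491 = 0.05.

0.05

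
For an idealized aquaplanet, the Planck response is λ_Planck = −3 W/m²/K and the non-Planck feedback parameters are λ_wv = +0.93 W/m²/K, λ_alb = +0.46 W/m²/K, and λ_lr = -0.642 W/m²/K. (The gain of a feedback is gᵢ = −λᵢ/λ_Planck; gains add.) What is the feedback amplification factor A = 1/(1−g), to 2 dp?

Convert to gains: g_wv = 0.93/3 = 0.31; g_alb = 0.46/3 = 0.1533; g_lr = -0.642/3 = -0.214.
Total gain g = 0.2493.
A = 1/(1 − 0.2493) = 1.33.

1.33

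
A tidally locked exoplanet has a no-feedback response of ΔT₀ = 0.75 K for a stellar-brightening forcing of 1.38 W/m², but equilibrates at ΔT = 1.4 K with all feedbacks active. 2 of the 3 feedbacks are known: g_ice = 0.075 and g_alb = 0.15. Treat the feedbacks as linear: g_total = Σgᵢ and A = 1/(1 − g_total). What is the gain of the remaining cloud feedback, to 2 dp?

Amplification A = ΔT/ΔT₀ = 1.4/0.75 = 1.867.
Total gain g = 1 − 1/A = 1 − 1/1.867 = 0.4644.
Known gains sum to 0.075 + 0.15 = 0.225.
g_cld = 0.4644 − 0.225 = 0.24.

0.24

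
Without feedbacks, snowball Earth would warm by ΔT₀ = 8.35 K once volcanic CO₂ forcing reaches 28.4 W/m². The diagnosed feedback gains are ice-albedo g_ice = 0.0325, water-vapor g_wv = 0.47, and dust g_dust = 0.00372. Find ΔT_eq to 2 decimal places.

16.91 K

Total gain g = 0.0325 + 0.47 + 0.00372 = 0.50622.
Amplification A = 1/(1 − 0.50622) = 2.025.
ΔT = 8.35 × 2.025 = 16.91 K.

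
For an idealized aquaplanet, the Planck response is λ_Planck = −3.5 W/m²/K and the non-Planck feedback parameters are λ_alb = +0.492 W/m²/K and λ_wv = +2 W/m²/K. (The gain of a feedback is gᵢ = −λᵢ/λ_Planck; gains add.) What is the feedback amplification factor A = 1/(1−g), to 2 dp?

3.47

Convert to gains: g_alb = 0.492/3.5 = 0.1406; g_wv = 2/3.5 = 0.5714.
Total gain g = 0.712.
A = 1/(1 − 0.712) = 3.47.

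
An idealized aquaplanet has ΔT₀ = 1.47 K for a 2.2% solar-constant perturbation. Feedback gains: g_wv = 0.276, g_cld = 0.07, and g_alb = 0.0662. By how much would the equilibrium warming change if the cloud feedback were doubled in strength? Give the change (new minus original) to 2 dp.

0.34 K

Original: g = 0.4122, ΔT = 1.47/(1−0.4122) = 2.5009 K.
With doubled cloud: g' = 0.4822, ΔT' = 1.47/(1−0.4822) = 2.8389 K.
Change = 2.8389 − 2.5009 = 0.34 K.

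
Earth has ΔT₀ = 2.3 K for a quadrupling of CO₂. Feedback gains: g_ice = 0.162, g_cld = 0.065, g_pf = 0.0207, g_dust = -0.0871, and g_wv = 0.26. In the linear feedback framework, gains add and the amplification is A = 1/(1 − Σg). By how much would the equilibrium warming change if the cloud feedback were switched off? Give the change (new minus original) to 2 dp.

-0.40 K

Original: g = 0.4206, ΔT = 2.3/(1−0.4206) = 3.9696 K.
Without cloud: g' = 0.3556, ΔT' = 2.3/(1−0.3556) = 3.5692 K.
Change = 3.5692 − 3.9696 = -0.40 K.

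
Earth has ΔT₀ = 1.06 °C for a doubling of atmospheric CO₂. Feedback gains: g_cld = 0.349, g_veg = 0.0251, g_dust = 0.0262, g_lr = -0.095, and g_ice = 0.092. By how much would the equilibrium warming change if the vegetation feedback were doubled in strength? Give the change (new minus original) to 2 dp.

Original: g = 0.3973, ΔT = 1.06/(1−0.3973) = 1.7588 °C.
With doubled vegetation: g' = 0.4224, ΔT' = 1.06/(1−0.4224) = 1.8352 °C.
Change = 1.8352 − 1.7588 = 0.08 °C.

0.08 °C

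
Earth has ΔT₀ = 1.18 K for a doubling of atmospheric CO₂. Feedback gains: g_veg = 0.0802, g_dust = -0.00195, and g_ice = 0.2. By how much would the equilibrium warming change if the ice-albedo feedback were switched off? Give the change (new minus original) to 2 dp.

Original: g = 0.27825, ΔT = 1.18/(1−0.27825) = 1.6349 K.
Without ice-albedo: g' = 0.07825, ΔT' = 1.18/(1−0.07825) = 1.2802 K.
Change = 1.2802 − 1.6349 = -0.35 K.

-0.35 K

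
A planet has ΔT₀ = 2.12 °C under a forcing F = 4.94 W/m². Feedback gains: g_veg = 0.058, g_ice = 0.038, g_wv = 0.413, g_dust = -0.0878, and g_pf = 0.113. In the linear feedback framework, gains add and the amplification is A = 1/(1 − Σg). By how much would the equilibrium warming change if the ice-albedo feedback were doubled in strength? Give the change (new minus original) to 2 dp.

0.40 °C

Original: g = 0.5342, ΔT = 2.12/(1−0.5342) = 4.5513 °C.
With doubled ice-albedo: g' = 0.5722, ΔT' = 2.12/(1−0.5722) = 4.9556 °C.
Change = 4.9556 − 4.5513 = 0.40 °C.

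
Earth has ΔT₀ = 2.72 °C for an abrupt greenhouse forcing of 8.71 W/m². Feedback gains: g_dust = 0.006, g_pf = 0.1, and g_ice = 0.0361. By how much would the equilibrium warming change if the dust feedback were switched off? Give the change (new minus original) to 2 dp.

Original: g = 0.1421, ΔT = 2.72/(1−0.1421) = 3.1705 °C.
Without dust: g' = 0.1361, ΔT' = 2.72/(1−0.1361) = 3.1485 °C.
Change = 3.1485 − 3.1705 = -0.02 °C.

-0.02 °C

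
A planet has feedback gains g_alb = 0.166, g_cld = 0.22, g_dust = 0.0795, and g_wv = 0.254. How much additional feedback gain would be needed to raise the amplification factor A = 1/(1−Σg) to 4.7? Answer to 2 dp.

0.07

Current total gain = 0.7195.
Target gain for A = 4.7: g* = 1 − 1/4.7 = 0.7872.
Additional gain needed = 0.7872 − 0.7195 = 0.07.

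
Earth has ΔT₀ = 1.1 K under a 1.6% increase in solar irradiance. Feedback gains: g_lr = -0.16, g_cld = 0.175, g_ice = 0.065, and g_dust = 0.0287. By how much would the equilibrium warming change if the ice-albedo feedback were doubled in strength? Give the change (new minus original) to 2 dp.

Original: g = 0.1087, ΔT = 1.1/(1−0.1087) = 1.2342 K.
With doubled ice-albedo: g' = 0.1737, ΔT' = 1.1/(1−0.1737) = 1.3312 K.
Change = 1.3312 − 1.2342 = 0.10 K.

0.10 K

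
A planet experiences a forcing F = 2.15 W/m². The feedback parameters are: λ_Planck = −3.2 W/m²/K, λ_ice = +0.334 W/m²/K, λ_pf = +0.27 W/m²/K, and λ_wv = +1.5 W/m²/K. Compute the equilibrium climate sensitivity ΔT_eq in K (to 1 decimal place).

Net feedback parameter λ = (−3.2) + (+0.334) + (+0.27) + (+1.5) = -1.096 W/m²/K.
ΔT = −F/λ = −2.15/(-1.096) = 2.0 K.

2.0 K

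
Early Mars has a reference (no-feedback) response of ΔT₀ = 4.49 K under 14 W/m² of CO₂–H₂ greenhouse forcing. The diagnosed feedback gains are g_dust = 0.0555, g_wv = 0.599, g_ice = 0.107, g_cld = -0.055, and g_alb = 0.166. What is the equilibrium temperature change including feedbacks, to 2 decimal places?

Total gain g = 0.0555 + 0.599 + 0.107 − 0.055 + 0.166 = 0.8725.
Amplification A = 1/(1 − 0.8725) = 7.843.
ΔT = 4.49 × 7.843 = 35.22 K.

35.22 K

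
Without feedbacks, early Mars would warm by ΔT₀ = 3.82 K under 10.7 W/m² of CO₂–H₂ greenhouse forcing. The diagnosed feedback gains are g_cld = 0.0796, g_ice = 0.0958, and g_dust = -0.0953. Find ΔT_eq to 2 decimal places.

Total gain g = 0.0796 + 0.0958 − 0.0953 = 0.0801.
Amplification A = 1/(1 − 0.0801) = 1.087.
ΔT = 3.82 × 1.087 = 4.15 K.

4.15 K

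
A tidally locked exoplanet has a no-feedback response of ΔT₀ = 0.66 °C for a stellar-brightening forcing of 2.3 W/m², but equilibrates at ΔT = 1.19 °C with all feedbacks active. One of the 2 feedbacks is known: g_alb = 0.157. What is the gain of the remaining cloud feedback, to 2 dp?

Amplification A = ΔT/ΔT₀ = 1.19/0.66 = 1.803.
Total gain g = 1 − 1/A = 1 − 1/1.803 = 0.4454.
The known gain is 0.157.
g_cld = 0.4454 − 0.157 = 0.29.

0.29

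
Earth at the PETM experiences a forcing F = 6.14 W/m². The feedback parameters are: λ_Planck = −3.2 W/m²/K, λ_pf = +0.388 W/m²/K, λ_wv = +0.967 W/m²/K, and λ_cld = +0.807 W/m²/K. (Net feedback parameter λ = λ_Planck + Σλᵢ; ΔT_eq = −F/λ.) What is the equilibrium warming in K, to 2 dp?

Net feedback parameter λ = (−3.2) + (+0.388) + (+0.967) + (+0.807) = -1.038 W/m²/K.
ΔT = −F/λ = −6.14/(-1.038) = 5.92 K.

5.92 K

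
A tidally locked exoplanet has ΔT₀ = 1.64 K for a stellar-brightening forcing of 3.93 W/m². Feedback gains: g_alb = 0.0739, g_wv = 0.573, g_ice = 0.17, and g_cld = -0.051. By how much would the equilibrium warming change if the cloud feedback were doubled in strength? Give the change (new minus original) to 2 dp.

Original: g = 0.7659, ΔT = 1.64/(1−0.7659) = 7.0056 K.
With doubled cloud: g' = 0.7149, ΔT' = 1.64/(1−0.7149) = 5.7524 K.
Change = 5.7524 − 7.0056 = -1.25 K.

-1.25 K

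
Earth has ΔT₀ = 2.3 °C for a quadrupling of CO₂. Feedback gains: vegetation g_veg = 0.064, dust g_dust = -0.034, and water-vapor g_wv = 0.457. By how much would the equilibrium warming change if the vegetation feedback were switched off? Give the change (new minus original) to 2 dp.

Original: g = 0.487, ΔT = 2.3/(1−0.487) = 4.4834 °C.
Without vegetation: g' = 0.423, ΔT' = 2.3/(1−0.423) = 3.9861 °C.
Change = 3.9861 − 4.4834 = -0.50 °C.

-0.50 °C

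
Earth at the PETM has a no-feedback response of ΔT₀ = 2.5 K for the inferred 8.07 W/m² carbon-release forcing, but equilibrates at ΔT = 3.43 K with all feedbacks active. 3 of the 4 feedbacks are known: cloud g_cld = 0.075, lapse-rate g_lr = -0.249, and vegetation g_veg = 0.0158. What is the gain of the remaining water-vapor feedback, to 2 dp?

0.43

Amplification A = ΔT/ΔT₀ = 3.43/2.5 = 1.372.
Total gain g = 1 − 1/A = 1 − 1/1.372 = 0.2711.
Known gains sum to 0.075 − 0.249 + 0.0158 = -0.1582.
g_wv = 0.2711 + 0.1582 = 0.43.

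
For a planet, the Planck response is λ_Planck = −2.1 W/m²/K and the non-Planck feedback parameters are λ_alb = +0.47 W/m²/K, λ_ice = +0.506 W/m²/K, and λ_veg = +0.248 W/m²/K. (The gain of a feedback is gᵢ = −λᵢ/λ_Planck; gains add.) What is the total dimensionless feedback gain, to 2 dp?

0.58

Convert to gains: g_alb = 0.47/2.1 = 0.2238; g_ice = 0.506/2.1 = 0.241; g_veg = 0.248/2.1 = 0.1181.
Total gain g = 0.5829.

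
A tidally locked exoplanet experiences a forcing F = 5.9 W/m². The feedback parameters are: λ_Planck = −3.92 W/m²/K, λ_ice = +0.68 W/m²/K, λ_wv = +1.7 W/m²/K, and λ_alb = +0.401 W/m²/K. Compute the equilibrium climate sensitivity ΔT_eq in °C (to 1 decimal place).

Net feedback parameter λ = (−3.92) + (+0.68) + (+1.7) + (+0.401) = -1.139 W/m²/K.
ΔT = −F/λ = −5.9/(-1.139) = 5.2 °C.

5.2 °C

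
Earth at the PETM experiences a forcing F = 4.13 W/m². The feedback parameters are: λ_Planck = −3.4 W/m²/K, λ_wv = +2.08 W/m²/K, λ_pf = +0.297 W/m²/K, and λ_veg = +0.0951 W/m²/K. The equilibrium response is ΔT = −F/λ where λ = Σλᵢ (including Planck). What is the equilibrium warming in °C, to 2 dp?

4.45 °C

Net feedback parameter λ = (−3.4) + (+2.08) + (+0.297) + (+0.0951) = -0.9279 W/m²/K.
ΔT = −F/λ = −4.13/(-0.9279) = 4.45 °C.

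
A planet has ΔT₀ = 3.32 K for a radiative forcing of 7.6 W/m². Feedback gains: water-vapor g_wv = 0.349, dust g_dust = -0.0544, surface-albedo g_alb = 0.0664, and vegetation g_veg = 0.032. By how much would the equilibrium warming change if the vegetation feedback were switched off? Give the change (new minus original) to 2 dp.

Original: g = 0.393, ΔT = 3.32/(1−0.393) = 5.4695 K.
Without vegetation: g' = 0.361, ΔT' = 3.32/(1−0.361) = 5.1956 K.
Change = 5.1956 − 5.4695 = -0.27 K.

-0.27 K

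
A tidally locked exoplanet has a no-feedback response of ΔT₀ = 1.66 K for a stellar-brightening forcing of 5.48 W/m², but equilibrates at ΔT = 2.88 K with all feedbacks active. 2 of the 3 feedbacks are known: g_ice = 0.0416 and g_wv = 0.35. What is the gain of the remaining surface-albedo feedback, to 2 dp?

Amplification A = ΔT/ΔT₀ = 2.88/1.66 = 1.735.
Total gain g = 1 − 1/A = 1 − 1/1.735 = 0.4236.
Known gains sum to 0.0416 + 0.35 = 0.3916.
g_alb = 0.4236 − 0.3916 = 0.03.

0.03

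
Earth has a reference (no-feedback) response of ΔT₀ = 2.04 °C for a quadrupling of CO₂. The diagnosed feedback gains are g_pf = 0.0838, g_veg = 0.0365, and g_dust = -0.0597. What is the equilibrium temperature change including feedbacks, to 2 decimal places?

Total gain g = 0.0838 + 0.0365 − 0.0597 = 0.0606.
Amplification A = 1/(1 − 0.0606) = 1.065.
ΔT = 2.04 × 1.065 = 2.17 °C.

2.17 °C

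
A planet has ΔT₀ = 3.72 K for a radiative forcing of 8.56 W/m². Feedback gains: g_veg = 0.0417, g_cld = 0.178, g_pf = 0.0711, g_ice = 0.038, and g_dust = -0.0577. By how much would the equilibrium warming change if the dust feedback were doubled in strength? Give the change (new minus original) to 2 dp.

-0.37 K

Original: g = 0.2711, ΔT = 3.72/(1−0.2711) = 5.1036 K.
With doubled dust: g' = 0.2134, ΔT' = 3.72/(1−0.2134) = 4.7292 K.
Change = 4.7292 − 5.1036 = -0.37 K.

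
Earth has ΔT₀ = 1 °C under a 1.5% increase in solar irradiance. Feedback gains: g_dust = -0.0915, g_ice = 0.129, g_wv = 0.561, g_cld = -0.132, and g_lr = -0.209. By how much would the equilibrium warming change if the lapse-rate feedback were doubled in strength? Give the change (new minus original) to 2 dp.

-0.30 °C

Original: g = 0.2575, ΔT = 1/(1−0.2575) = 1.3468 °C.
With doubled lapse-rate: g' = 0.0485, ΔT' = 1/(1−0.0485) = 1.0510 °C.
Change = 1.0510 − 1.3468 = -0.30 °C.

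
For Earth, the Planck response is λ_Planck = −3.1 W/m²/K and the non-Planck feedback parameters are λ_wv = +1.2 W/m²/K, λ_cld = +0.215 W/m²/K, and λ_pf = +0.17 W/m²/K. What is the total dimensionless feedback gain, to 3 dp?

Convert to gains: g_wv = 1.2/3.1 = 0.3871; g_cld = 0.215/3.1 = 0.06935; g_pf = 0.17/3.1 = 0.05484.
Total gain g = 0.51129.

0.511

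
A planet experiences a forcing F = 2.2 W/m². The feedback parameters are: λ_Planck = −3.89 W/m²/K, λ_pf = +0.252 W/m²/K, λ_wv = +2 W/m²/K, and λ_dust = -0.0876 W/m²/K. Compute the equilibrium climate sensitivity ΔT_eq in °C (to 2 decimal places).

Net feedback parameter λ = (−3.89) + (+0.252) + (+2) + (-0.0876) = -1.7256 W/m²/K.
ΔT = −F/λ = −2.2/(-1.7256) = 1.27 °C.

1.27 °C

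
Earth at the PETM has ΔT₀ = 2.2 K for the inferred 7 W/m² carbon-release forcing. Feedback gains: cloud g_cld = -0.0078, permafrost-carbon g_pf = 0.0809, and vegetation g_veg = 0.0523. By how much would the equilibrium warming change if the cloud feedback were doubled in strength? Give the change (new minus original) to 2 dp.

-0.02 K

Original: g = 0.1254, ΔT = 2.2/(1−0.1254) = 2.5154 K.
With doubled cloud: g' = 0.1176, ΔT' = 2.2/(1−0.1176) = 2.4932 K.
Change = 2.4932 − 2.5154 = -0.02 K.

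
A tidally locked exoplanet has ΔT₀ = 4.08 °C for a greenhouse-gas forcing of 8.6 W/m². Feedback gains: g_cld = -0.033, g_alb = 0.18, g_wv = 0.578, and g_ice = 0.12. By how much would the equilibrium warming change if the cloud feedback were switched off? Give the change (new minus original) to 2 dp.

Original: g = 0.845, ΔT = 4.08/(1−0.845) = 26.3226 °C.
Without cloud: g' = 0.878, ΔT' = 4.08/(1−0.878) = 33.4426 °C.
Change = 33.4426 − 26.3226 = 7.12 °C.

7.12 °C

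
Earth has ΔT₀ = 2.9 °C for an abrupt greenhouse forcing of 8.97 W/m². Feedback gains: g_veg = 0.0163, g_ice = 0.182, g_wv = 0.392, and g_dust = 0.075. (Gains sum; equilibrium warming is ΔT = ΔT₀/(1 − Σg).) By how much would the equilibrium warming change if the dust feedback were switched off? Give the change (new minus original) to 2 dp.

Original: g = 0.6653, ΔT = 2.9/(1−0.6653) = 8.6645 °C.
Without dust: g' = 0.5903, ΔT' = 2.9/(1−0.5903) = 7.0784 °C.
Change = 7.0784 − 8.6645 = -1.59 °C.

-1.59 °C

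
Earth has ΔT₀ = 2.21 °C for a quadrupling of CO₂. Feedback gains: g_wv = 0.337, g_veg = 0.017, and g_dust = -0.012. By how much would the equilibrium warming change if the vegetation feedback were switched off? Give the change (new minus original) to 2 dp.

-0.08 °C

Original: g = 0.342, ΔT = 2.21/(1−0.342) = 3.3587 °C.
Without vegetation: g' = 0.325, ΔT' = 2.21/(1−0.325) = 3.2741 °C.
Change = 3.2741 − 3.3587 = -0.08 °C.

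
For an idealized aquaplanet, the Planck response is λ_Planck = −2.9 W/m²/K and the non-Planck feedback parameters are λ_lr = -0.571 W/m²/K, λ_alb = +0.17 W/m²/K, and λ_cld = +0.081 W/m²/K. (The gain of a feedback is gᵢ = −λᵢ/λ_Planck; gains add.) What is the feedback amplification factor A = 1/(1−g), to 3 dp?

Convert to gains: g_lr = -0.571/2.9 = -0.1969; g_alb = 0.17/2.9 = 0.05862; g_cld = 0.081/2.9 = 0.02793.
Total gain g = -0.11035.
A = 1/(1 + 0.11035) = 0.901.

0.901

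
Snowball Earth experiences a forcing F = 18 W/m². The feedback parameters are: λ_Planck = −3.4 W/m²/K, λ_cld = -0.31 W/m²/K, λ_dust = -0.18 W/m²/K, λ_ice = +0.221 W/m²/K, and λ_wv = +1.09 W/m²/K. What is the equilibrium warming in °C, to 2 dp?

Net feedback parameter λ = (−3.4) + (-0.31) + (-0.18) + (+0.221) + (+1.09) = -2.579 W/m²/K.
ΔT = −F/λ = −18/(-2.579) = 6.98 °C.

6.98 °C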